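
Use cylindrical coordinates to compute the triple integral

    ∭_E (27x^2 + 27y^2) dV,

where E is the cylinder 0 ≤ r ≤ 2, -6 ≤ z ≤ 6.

In cylindrical coordinates, x = r cos(θ), y = r sin(θ), z = z, and dV = r dr dθ dz.

The integrand becomes 27r^2, so

    ∭_E (27x^2 + 27y^2) dV = ∫_{0}^{2π} ∫_{0}^{2} ∫_{-6}^{6} (27r^2) · r dz dr dθ.

Inner (z): 324r^3.
Middle (r from 0 to 2): 1296.
Outer (θ): 2592π.

Therefore the triple integral equals 2592π.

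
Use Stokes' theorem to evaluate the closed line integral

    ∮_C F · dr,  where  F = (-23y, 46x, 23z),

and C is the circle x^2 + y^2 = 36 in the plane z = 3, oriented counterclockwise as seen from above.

Let S be the flat disk x^2 + y^2 ≤ 36 in the plane z = 3, with upward unit normal n̂ = ẑ. By Stokes' theorem,

    ∮_C F · dr = ∬_S (∇ × F) · n̂ dS = ∬_D (curl F)_z dA,

where D is the disk x^2 + y^2 ≤ 36.

Compute the curl of F = (-23y, 46x, 23z):
    (∇ × F)_x = ∂F_z/∂y - ∂F_y/∂z = 0,
    (∇ × F)_y = ∂F_x/∂z - ∂F_z/∂x = 0,
    (∇ × F)_z = ∂F_y/∂x - ∂F_x/∂y = 69.

On z = 3, (curl F)_z = 69.

Convert to polar (x = r cos θ, y = r sin θ, dA = r dr dθ); the integrand becomes 69, so

    ∬_D (curl F)_z dA = ∫_0^{2π} ∫_0^{6} (69) · r dr dθ.

Inner (r from 0 to 6): 1242.
Outer (θ from 0 to 2π): 2484π.

Therefore ∮_C F · dr = 2484π.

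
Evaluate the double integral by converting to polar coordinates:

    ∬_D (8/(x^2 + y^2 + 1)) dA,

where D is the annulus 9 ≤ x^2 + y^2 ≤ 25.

The region D is 3 ≤ r ≤ 5, 0 ≤ θ ≤ 2π in polar coordinates, where x = r cos(θ), y = r sin(θ), and dA = r dr dθ.

Under the substitution, the integrand becomes 8/(r^2 + 1), so

    ∬_D (8/(x^2 + y^2 + 1)) dA = ∫_{0}^{2π} ∫_{3}^{5} (8/(r^2 + 1)) · r dr dθ.

Inner integral (in r): ∫_{3}^{5} (8/(r^2 + 1)) · r dr = log(28561/625).

Outer integral (in θ): ∫_{0}^{2π} (log(28561/625)) dθ = log((28561/625)^(2π)).

Therefore ∬_D (8/(x^2 + y^2 + 1)) dA = log((28561/625)^(2π)).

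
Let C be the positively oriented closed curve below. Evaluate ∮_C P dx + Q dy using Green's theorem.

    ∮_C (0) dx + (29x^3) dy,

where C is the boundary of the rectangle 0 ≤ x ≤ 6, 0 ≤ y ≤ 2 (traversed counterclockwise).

Green's theorem converts the closed line integral into a double integral over the enclosed region D:

    ∮_C P dx + Q dy = ∬_D (∂Q/∂x - ∂P/∂y) dA.

Here P = 0, Q = 29x^3, so

    ∂Q/∂x = 87x^2,    ∂P/∂y = 0,
    ∂Q/∂x - ∂P/∂y = 87x^2.

D is the region 0 ≤ x ≤ 6, 0 ≤ y ≤ 2. Evaluating the double integral:

    ∬_D (87x^2) dA = ∫_0^{6} ∫_0^{2} (87x^2) dy dx.

Inner (y from 0 to 2): 174x^2.
Outer (x from 0 to 6): 12528.

Therefore ∮_C P dx + Q dy = 12528.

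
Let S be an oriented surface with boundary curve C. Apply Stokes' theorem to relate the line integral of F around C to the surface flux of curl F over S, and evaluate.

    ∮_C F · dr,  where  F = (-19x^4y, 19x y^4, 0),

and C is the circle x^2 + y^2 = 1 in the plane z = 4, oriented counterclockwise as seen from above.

Let S be the flat disk x^2 + y^2 ≤ 1 in the plane z = 4, with upward unit normal n̂ = ẑ. By Stokes' theorem,

    ∮_C F · dr = ∬_S (∇ × F) · n̂ dS = ∬_D (curl F)_z dA,

where D is the disk x^2 + y^2 ≤ 1.

Compute the curl of F = (-19x^4y, 19x y^4, 0):
    (∇ × F)_x = ∂F_z/∂y - ∂F_y/∂z = 0,
    (∇ × F)_y = ∂F_x/∂z - ∂F_z/∂x = 0,
    (∇ × F)_z = ∂F_y/∂x - ∂F_x/∂y = 19x^4 + 19y^4.

On z = 4, (curl F)_z = 19x^4 + 19y^4.

Convert to polar (x = r cos θ, y = r sin θ, dA = r dr dθ); the integrand becomes 19r^4(sin(θ)^4 + cos(θ)^4), so

    ∬_D (curl F)_z dA = ∫_0^{2π} ∫_0^{1} (19r^4(sin(θ)^4 + cos(θ)^4)) · r dr dθ.

Inner (r from 0 to 1): 19sin(θ)^4/6 + 19cos(θ)^4/6.
Outer (θ from 0 to 2π): 19π/4.

Therefore ∮_C F · dr = 19π/4.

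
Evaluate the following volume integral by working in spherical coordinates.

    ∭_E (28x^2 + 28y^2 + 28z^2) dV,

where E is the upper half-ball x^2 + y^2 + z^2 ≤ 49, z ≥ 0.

In spherical coordinates, x = ρ sin(φ) cos(θ), y = ρ sin(φ) sin(θ), z = ρ cos(φ), and dV = ρ^2 sin(φ) dρ dφ dθ.

The integrand becomes 28ρ^2, so

    ∭_E (28x^2 + 28y^2 + 28z^2) dV = ∫_{0}^{2π} ∫_{0}^{π/2} ∫_{0}^{7} (28ρ^2) · ρ^2 sin(φ) dρ dφ dθ.

Inner (ρ): 470596sin(φ)/5.
Middle (φ): 470596/5.
Outer (θ): 941192π/5.

Therefore the triple integral equals 941192π/5.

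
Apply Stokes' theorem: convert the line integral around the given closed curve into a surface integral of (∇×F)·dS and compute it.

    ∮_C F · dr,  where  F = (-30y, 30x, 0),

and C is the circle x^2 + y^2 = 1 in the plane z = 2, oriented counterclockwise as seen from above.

Let S be the flat disk x^2 + y^2 ≤ 1 in the plane z = 2, with upward unit normal n̂ = ẑ. By Stokes' theorem,

    ∮_C F · dr = ∬_S (∇ × F) · n̂ dS = ∬_D (curl F)_z dA,

where D is the disk x^2 + y^2 ≤ 1.

Compute the curl of F = (-30y, 30x, 0):
    (∇ × F)_x = ∂F_z/∂y - ∂F_y/∂z = 0,
    (∇ × F)_y = ∂F_x/∂z - ∂F_z/∂x = 0,
    (∇ × F)_z = ∂F_y/∂x - ∂F_x/∂y = 60.

On z = 2, (curl F)_z = 60.

Convert to polar (x = r cos θ, y = r sin θ, dA = r dr dθ); the integrand becomes 60, so

    ∬_D (curl F)_z dA = ∫_0^{2π} ∫_0^{1} (60) · r dr dθ.

Inner (r from 0 to 1): 30.
Outer (θ from 0 to 2π): 60π.

Therefore ∮_C F · dr = 60π.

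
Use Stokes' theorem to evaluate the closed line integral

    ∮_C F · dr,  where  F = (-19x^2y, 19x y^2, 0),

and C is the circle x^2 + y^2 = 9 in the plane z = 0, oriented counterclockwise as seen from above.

Let S be the flat disk x^2 + y^2 ≤ 9 in the plane z = 0, with upward unit normal n̂ = ẑ. By Stokes' theorem,

    ∮_C F · dr = ∬_S (∇ × F) · n̂ dS = ∬_D (curl F)_z dA,

where D is the disk x^2 + y^2 ≤ 9.

Compute the curl of F = (-19x^2y, 19x y^2, 0):
    (∇ × F)_x = ∂F_z/∂y - ∂F_y/∂z = 0,
    (∇ × F)_y = ∂F_x/∂z - ∂F_z/∂x = 0,
    (∇ × F)_z = ∂F_y/∂x - ∂F_x/∂y = 19x^2 + 19y^2.

On z = 0, (curl F)_z = 19x^2 + 19y^2.

Convert to polar (x = r cos θ, y = r sin θ, dA = r dr dθ); the integrand becomes 19r^2, so

    ∬_D (curl F)_z dA = ∫_0^{2π} ∫_0^{3} (19r^2) · r dr dθ.

Inner (r from 0 to 3): 1539/4.
Outer (θ from 0 to 2π): 1539π/2.

Therefore ∮_C F · dr = 1539π/2.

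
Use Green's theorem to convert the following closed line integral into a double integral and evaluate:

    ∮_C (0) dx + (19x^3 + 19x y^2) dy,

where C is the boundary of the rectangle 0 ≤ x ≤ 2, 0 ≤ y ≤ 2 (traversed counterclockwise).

Green's theorem converts the closed line integral into a double integral over the enclosed region D:

    ∮_C P dx + Q dy = ∬_D (∂Q/∂x - ∂P/∂y) dA.

Here P = 0, Q = 19x^3 + 19x y^2, so

    ∂Q/∂x = 57x^2 + 19y^2,    ∂P/∂y = 0,
    ∂Q/∂x - ∂P/∂y = 57x^2 + 19y^2.

D is the region 0 ≤ x ≤ 2, 0 ≤ y ≤ 2. Evaluating the double integral:

    ∬_D (57x^2 + 19y^2) dA = ∫_0^{2} ∫_0^{2} (57x^2 + 19y^2) dy dx.

Inner (y from 0 to 2): 114x^2 + 152/3.
Outer (x from 0 to 2): 1216/3.

Therefore ∮_C P dx + Q dy = 1216/3.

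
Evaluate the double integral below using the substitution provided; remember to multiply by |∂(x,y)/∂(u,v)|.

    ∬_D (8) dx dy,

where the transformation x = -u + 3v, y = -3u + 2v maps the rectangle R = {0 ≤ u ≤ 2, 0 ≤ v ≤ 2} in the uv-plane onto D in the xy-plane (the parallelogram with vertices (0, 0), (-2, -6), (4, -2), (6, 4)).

Compute the Jacobian determinant of (x, y) with respect to (u, v):

    ∂(x,y)/∂(u,v) = | -1  3 | = (-1)(2) - (3)(-3) = 7.
                   | -3  2 |

Its absolute value is |J| = 7 (the area scaling factor).

Substituting x = -u + 3v, y = -3u + 2v into the integrand,

    8 → 8,

so the integral becomes

    ∬_R (8) · |J| du dv = ∫_0^2 ∫_0^2 (56) dv du.

Inner (v): 112.
Outer (u): 224.

Therefore ∬_D (8) dx dy = 224.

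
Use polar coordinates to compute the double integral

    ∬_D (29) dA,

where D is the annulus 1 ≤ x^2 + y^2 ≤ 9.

The region D is 1 ≤ r ≤ 3, 0 ≤ θ ≤ 2π in polar coordinates, where x = r cos(θ), y = r sin(θ), and dA = r dr dθ.

Under the substitution, the integrand becomes 29, so

    ∬_D (29) dA = ∫_{0}^{2π} ∫_{1}^{3} (29) · r dr dθ.

Inner integral (in r): ∫_{1}^{3} (29) · r dr = 116.

Outer integral (in θ): ∫_{0}^{2π} (116) dθ = 232π.

Therefore ∬_D (29) dA = 232π.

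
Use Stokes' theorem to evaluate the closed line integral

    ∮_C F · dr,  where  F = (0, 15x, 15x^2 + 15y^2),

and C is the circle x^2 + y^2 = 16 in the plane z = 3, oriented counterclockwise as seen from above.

Let S be the flat disk x^2 + y^2 ≤ 16 in the plane z = 3, with upward unit normal n̂ = ẑ. By Stokes' theorem,

    ∮_C F · dr = ∬_S (∇ × F) · n̂ dS = ∬_D (curl F)_z dA,

where D is the disk x^2 + y^2 ≤ 16.

Compute the curl of F = (0, 15x, 15x^2 + 15y^2):
    (∇ × F)_x = ∂F_z/∂y - ∂F_y/∂z = 30y,
    (∇ × F)_y = ∂F_x/∂z - ∂F_z/∂x = -30x,
    (∇ × F)_z = ∂F_y/∂x - ∂F_x/∂y = 15.

On z = 3, (curl F)_z = 15.

Convert to polar (x = r cos θ, y = r sin θ, dA = r dr dθ); the integrand becomes 15, so

    ∬_D (curl F)_z dA = ∫_0^{2π} ∫_0^{4} (15) · r dr dθ.

Inner (r from 0 to 4): 120.
Outer (θ from 0 to 2π): 240π.

Therefore ∮_C F · dr = 240π.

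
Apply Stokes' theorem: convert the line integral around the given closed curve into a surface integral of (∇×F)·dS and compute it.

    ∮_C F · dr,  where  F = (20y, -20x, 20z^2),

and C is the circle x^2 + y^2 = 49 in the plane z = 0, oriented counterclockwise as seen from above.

Let S be the flat disk x^2 + y^2 ≤ 49 in the plane z = 0, with upward unit normal n̂ = ẑ. By Stokes' theorem,

    ∮_C F · dr = ∬_S (∇ × F) · n̂ dS = ∬_D (curl F)_z dA,

where D is the disk x^2 + y^2 ≤ 49.

Compute the curl of F = (20y, -20x, 20z^2):
    (∇ × F)_x = ∂F_z/∂y - ∂F_y/∂z = 0,
    (∇ × F)_y = ∂F_x/∂z - ∂F_z/∂x = 0,
    (∇ × F)_z = ∂F_y/∂x - ∂F_x/∂y = -40.

On z = 0, (curl F)_z = -40.

Convert to polar (x = r cos θ, y = r sin θ, dA = r dr dθ); the integrand becomes -40, so

    ∬_D (curl F)_z dA = ∫_0^{2π} ∫_0^{7} (-40) · r dr dθ.

Inner (r from 0 to 7): -980.
Outer (θ from 0 to 2π): -1960π.

Therefore ∮_C F · dr = -1960π.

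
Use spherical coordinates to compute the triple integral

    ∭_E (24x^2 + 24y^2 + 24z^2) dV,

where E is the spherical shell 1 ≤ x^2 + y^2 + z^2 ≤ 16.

In spherical coordinates, x = ρ sin(φ) cos(θ), y = ρ sin(φ) sin(θ), z = ρ cos(φ), and dV = ρ^2 sin(φ) dρ dφ dθ.

The integrand becomes 24ρ^2, so

    ∭_E (24x^2 + 24y^2 + 24z^2) dV = ∫_{0}^{2π} ∫_{0}^{π} ∫_{1}^{4} (24ρ^2) · ρ^2 sin(φ) dρ dφ dθ.

Inner (ρ): 24552sin(φ)/5.
Middle (φ): 49104/5.
Outer (θ): 98208π/5.

Therefore the triple integral equals 98208π/5.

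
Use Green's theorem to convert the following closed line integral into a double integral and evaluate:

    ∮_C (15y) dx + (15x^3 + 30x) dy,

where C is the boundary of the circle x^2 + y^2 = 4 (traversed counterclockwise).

Green's theorem converts the closed line integral into a double integral over the enclosed region D:

    ∮_C P dx + Q dy = ∬_D (∂Q/∂x - ∂P/∂y) dA.

Here P = 15y, Q = 15x^3 + 30x, so

    ∂Q/∂x = 45x^2 + 30,    ∂P/∂y = 15,
    ∂Q/∂x - ∂P/∂y = 45x^2 + 15.

D is the region x^2 + y^2 ≤ 4. Evaluating the double integral:

In polar coordinates (x = r cos θ, y = r sin θ, dA = r dr dθ) the integrand becomes 45r^2cos(θ)^2 + 15, so

    ∬_D (45x^2 + 15) dA = ∫_0^{2π} ∫_0^{2} (45r^2cos(θ)^2 + 15) · r dr dθ.

Inner (r from 0 to 2): 180cos(θ)^2 + 30.
Outer (θ from 0 to 2π): 240π.

Therefore ∮_C P dx + Q dy = 240π.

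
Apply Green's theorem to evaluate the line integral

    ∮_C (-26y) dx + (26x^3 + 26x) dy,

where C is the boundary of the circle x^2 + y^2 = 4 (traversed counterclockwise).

Green's theorem converts the closed line integral into a double integral over the enclosed region D:

    ∮_C P dx + Q dy = ∬_D (∂Q/∂x - ∂P/∂y) dA.

Here P = -26y, Q = 26x^3 + 26x, so

    ∂Q/∂x = 78x^2 + 26,    ∂P/∂y = -26,
    ∂Q/∂x - ∂P/∂y = 78x^2 + 52.

D is the region x^2 + y^2 ≤ 4. Evaluating the double integral:

In polar coordinates (x = r cos θ, y = r sin θ, dA = r dr dθ) the integrand becomes 78r^2cos(θ)^2 + 52, so

    ∬_D (78x^2 + 52) dA = ∫_0^{2π} ∫_0^{2} (78r^2cos(θ)^2 + 52) · r dr dθ.

Inner (r from 0 to 2): 312cos(θ)^2 + 104.
Outer (θ from 0 to 2π): 520π.

Therefore ∮_C P dx + Q dy = 520π.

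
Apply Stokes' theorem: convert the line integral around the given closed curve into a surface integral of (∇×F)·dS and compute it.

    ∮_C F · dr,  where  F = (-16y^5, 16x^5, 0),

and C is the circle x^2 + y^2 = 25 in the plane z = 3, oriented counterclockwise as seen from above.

Let S be the flat disk x^2 + y^2 ≤ 25 in the plane z = 3, with upward unit normal n̂ = ẑ. By Stokes' theorem,

    ∮_C F · dr = ∬_S (∇ × F) · n̂ dS = ∬_D (curl F)_z dA,

where D is the disk x^2 + y^2 ≤ 25.

Compute the curl of F = (-16y^5, 16x^5, 0):
    (∇ × F)_x = ∂F_z/∂y - ∂F_y/∂z = 0,
    (∇ × F)_y = ∂F_x/∂z - ∂F_z/∂x = 0,
    (∇ × F)_z = ∂F_y/∂x - ∂F_x/∂y = 80x^4 + 80y^4.

On z = 3, (curl F)_z = 80x^4 + 80y^4.

Convert to polar (x = r cos θ, y = r sin θ, dA = r dr dθ); the integrand becomes 80r^4(sin(θ)^4 + cos(θ)^4), so

    ∬_D (curl F)_z dA = ∫_0^{2π} ∫_0^{5} (80r^4(sin(θ)^4 + cos(θ)^4)) · r dr dθ.

Inner (r from 0 to 5): 625000sin(θ)^4/3 + 625000cos(θ)^4/3.
Outer (θ from 0 to 2π): 312500π.

Therefore ∮_C F · dr = 312500π.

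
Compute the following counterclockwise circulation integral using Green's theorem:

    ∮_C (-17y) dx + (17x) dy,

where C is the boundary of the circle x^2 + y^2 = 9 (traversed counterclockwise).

Green's theorem converts the closed line integral into a double integral over the enclosed region D:

    ∮_C P dx + Q dy = ∬_D (∂Q/∂x - ∂P/∂y) dA.

Here P = -17y, Q = 17x, so

    ∂Q/∂x = 17,    ∂P/∂y = -17,
    ∂Q/∂x - ∂P/∂y = 34.

D is the region x^2 + y^2 ≤ 9. Evaluating the double integral:

In polar coordinates (x = r cos θ, y = r sin θ, dA = r dr dθ) the integrand becomes 34, so

    ∬_D (34) dA = ∫_0^{2π} ∫_0^{3} (34) · r dr dθ.

Inner (r from 0 to 3): 153.
Outer (θ from 0 to 2π): 306π.

Therefore ∮_C P dx + Q dy = 306π.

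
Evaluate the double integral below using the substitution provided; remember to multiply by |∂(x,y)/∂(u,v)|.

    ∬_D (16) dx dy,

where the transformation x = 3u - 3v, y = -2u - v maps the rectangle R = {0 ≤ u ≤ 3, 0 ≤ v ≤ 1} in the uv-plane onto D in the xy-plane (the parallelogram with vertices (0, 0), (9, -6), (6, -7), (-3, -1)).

Compute the Jacobian determinant of (x, y) with respect to (u, v):

    ∂(x,y)/∂(u,v) = | 3  -3 | = (3)(-1) - (-3)(-2) = -9.
                   | -2  -1 |

Its absolute value is |J| = 9 (the area scaling factor).

Substituting x = 3u - 3v, y = -2u - v into the integrand,

    16 → 16,

so the integral becomes

    ∬_R (16) · |J| du dv = ∫_0^3 ∫_0^1 (144) dv du.

Inner (v): 144.
Outer (u): 432.

Therefore ∬_D (16) dx dy = 432.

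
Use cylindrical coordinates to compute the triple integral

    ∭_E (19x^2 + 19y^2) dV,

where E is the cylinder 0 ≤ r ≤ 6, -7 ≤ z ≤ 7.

In cylindrical coordinates, x = r cos(θ), y = r sin(θ), z = z, and dV = r dr dθ dz.

The integrand becomes 19r^2, so

    ∭_E (19x^2 + 19y^2) dV = ∫_{0}^{2π} ∫_{0}^{6} ∫_{-7}^{7} (19r^2) · r dz dr dθ.

Inner (z): 266r^3.
Middle (r from 0 to 6): 86184.
Outer (θ): 172368π.

Therefore the triple integral equals 172368π.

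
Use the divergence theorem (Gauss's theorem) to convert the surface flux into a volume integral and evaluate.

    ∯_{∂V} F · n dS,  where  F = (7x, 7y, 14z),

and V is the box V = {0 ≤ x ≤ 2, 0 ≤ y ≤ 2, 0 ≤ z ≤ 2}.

By the divergence theorem,

    ∯_{∂V} F · n dS = ∭_V (∇ · F) dV.

Compute the divergence:
    ∇ · F = ∂F_x/∂x + ∂F_y/∂y + ∂F_z/∂z = 7 + 7 + 14 = 28.

V is a rectangular box, so dV = dx dy dz with 0 ≤ x ≤ 2, 0 ≤ y ≤ 2, 0 ≤ z ≤ 2.

Integrate (28) over V as an iterated integral:

    ∭_V (∇·F) dV = ∫_0^{2} ∫_0^{2} ∫_0^{2} (28) dz dy dx.

Inner (z from 0 to 2): 56.
Middle (y from 0 to 2): 112.
Outer (x from 0 to 2): 224.

Therefore ∯_{∂V} F · n dS = 224.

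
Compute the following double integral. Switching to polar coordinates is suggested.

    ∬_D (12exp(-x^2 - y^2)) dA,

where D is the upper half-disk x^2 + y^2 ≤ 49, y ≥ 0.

The region D is 0 ≤ r ≤ 7, 0 ≤ θ ≤ π in polar coordinates, where x = r cos(θ), y = r sin(θ), and dA = r dr dθ.

Under the substitution, the integrand becomes 12exp(-r^2), so

    ∬_D (12exp(-x^2 - y^2)) dA = ∫_{0}^{π} ∫_{0}^{7} (12exp(-r^2)) · r dr dθ.

Inner integral (in r): ∫_{0}^{7} (12exp(-r^2)) · r dr = 6 - 6exp(-49).

Outer integral (in θ): ∫_{0}^{π} (6 - 6exp(-49)) dθ = -6π exp(-49) + 6π.

Therefore ∬_D (12exp(-x^2 - y^2)) dA = -6π exp(-49) + 6π.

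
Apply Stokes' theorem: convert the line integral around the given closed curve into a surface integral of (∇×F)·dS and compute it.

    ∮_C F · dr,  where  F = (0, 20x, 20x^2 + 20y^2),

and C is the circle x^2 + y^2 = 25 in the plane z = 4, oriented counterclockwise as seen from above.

Let S be the flat disk x^2 + y^2 ≤ 25 in the plane z = 4, with upward unit normal n̂ = ẑ. By Stokes' theorem,

    ∮_C F · dr = ∬_S (∇ × F) · n̂ dS = ∬_D (curl F)_z dA,

where D is the disk x^2 + y^2 ≤ 25.

Compute the curl of F = (0, 20x, 20x^2 + 20y^2):
    (∇ × F)_x = ∂F_z/∂y - ∂F_y/∂z = 40y,
    (∇ × F)_y = ∂F_x/∂z - ∂F_z/∂x = -40x,
    (∇ × F)_z = ∂F_y/∂x - ∂F_x/∂y = 20.

On z = 4, (curl F)_z = 20.

Convert to polar (x = r cos θ, y = r sin θ, dA = r dr dθ); the integrand becomes 20, so

    ∬_D (curl F)_z dA = ∫_0^{2π} ∫_0^{5} (20) · r dr dθ.

Inner (r from 0 to 5): 250.
Outer (θ from 0 to 2π): 500π.

Therefore ∮_C F · dr = 500π.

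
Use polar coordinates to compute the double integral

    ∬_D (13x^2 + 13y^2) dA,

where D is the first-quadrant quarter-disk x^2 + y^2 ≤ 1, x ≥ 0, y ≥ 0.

The region D is 0 ≤ r ≤ 1, 0 ≤ θ ≤ π/2 in polar coordinates, where x = r cos(θ), y = r sin(θ), and dA = r dr dθ.

Under the substitution, the integrand becomes 13r^2, so

    ∬_D (13x^2 + 13y^2) dA = ∫_{0}^{π/2} ∫_{0}^{1} (13r^2) · r dr dθ.

Inner integral (in r): ∫_{0}^{1} (13r^2) · r dr = 13/4.

Outer integral (in θ): ∫_{0}^{π/2} (13/4) dθ = 13π/8.

Therefore ∬_D (13x^2 + 13y^2) dA = 13π/8.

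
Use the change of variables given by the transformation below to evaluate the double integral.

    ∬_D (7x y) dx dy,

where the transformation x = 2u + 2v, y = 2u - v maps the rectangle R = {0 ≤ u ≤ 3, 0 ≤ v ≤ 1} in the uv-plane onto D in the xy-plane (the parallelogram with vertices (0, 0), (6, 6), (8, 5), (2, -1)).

Compute the Jacobian determinant of (x, y) with respect to (u, v):

    ∂(x,y)/∂(u,v) = | 2  2 | = (2)(-1) - (2)(2) = -6.
                   | 2  -1 |

Its absolute value is |J| = 6 (the area scaling factor).

Substituting x = 2u + 2v, y = 2u - v into the integrand,

    7x y → 28u^2 + 14u v - 14v^2,

so the integral becomes

    ∬_R (28u^2 + 14u v - 14v^2) · |J| du dv = ∫_0^3 ∫_0^1 (168u^2 + 84u v - 84v^2) dv du.

Inner (v): 168u^2 + 42u - 28.
Outer (u): 1617.

Therefore ∬_D (7x y) dx dy = 1617.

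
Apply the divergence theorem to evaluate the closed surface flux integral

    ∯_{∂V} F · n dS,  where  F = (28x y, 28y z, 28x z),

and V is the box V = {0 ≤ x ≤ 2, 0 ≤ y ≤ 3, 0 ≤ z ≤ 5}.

By the divergence theorem,

    ∯_{∂V} F · n dS = ∭_V (∇ · F) dV.

Compute the divergence:
    ∇ · F = ∂F_x/∂x + ∂F_y/∂y + ∂F_z/∂z = 28y + 28z + 28x = 28x + 28y + 28z.

V is a rectangular box, so dV = dx dy dz with 0 ≤ x ≤ 2, 0 ≤ y ≤ 3, 0 ≤ z ≤ 5.

Integrate (28x + 28y + 28z) over V as an iterated integral:

    ∭_V (∇·F) dV = ∫_0^{2} ∫_0^{3} ∫_0^{5} (28x + 28y + 28z) dz dy dx.

Inner (z from 0 to 5): 140x + 140y + 350.
Middle (y from 0 to 3): 420x + 1680.
Outer (x from 0 to 2): 4200.

Therefore ∯_{∂V} F · n dS = 4200.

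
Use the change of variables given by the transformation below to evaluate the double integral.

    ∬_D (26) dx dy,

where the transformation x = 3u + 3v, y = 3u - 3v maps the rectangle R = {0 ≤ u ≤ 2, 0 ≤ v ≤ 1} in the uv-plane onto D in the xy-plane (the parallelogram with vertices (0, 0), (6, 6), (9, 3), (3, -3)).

Compute the Jacobian determinant of (x, y) with respect to (u, v):

    ∂(x,y)/∂(u,v) = | 3  3 | = (3)(-3) - (3)(3) = -18.
                   | 3  -3 |

Its absolute value is |J| = 18 (the area scaling factor).

Substituting x = 3u + 3v, y = 3u - 3v into the integrand,

    26 → 26,

so the integral becomes

    ∬_R (26) · |J| du dv = ∫_0^2 ∫_0^1 (468) dv du.

Inner (v): 468.
Outer (u): 936.

Therefore ∬_D (26) dx dy = 936.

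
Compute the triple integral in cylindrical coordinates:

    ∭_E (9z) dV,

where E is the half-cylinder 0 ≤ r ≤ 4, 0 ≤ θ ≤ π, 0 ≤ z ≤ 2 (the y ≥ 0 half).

In cylindrical coordinates, x = r cos(θ), y = r sin(θ), z = z, and dV = r dr dθ dz.

The integrand becomes 9z, so

    ∭_E (9z) dV = ∫_{0}^{π} ∫_{0}^{4} ∫_{0}^{2} (9z) · r dz dr dθ.

Inner (z): 18r.
Middle (r from 0 to 4): 144.
Outer (θ): 144π.

Therefore the triple integral equals 144π.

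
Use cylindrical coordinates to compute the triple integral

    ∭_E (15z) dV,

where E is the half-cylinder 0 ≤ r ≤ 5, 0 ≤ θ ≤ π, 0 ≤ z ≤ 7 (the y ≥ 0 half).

In cylindrical coordinates, x = r cos(θ), y = r sin(θ), z = z, and dV = r dr dθ dz.

The integrand becomes 15z, so

    ∭_E (15z) dV = ∫_{0}^{π} ∫_{0}^{5} ∫_{0}^{7} (15z) · r dz dr dθ.

Inner (z): 735r/2.
Middle (r from 0 to 5): 18375/4.
Outer (θ): 18375π/4.

Therefore the triple integral equals 18375π/4.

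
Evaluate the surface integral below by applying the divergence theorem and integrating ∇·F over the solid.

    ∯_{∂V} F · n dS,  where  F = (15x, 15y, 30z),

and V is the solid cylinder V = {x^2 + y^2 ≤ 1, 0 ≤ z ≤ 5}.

By the divergence theorem,

    ∯_{∂V} F · n dS = ∭_V (∇ · F) dV.

Compute the divergence:
    ∇ · F = ∂F_x/∂x + ∂F_y/∂y + ∂F_z/∂z = 15 + 15 + 30 = 60.

In cylindrical coordinates, x = r cos(θ), y = r sin(θ), z = z, dV = r dr dθ dz, with 0 ≤ r ≤ 1, 0 ≤ θ ≤ 2π, 0 ≤ z ≤ 5.

The integrand, after substitution and multiplying by the volume element, becomes (60) · r, so

    ∭_V (∇·F) dV = ∫_0^{2π} ∫_0^{1} ∫_0^{5} (60) · r dz dr dθ.

Inner (z from 0 to 5): 300r.
Middle (r from 0 to 1): 150.
Outer (θ from 0 to 2π): 300π.

Therefore ∯_{∂V} F · n dS = 300π.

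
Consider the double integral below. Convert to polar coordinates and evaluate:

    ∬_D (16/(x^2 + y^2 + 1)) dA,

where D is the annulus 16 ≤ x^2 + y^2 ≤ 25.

The region D is 4 ≤ r ≤ 5, 0 ≤ θ ≤ 2π in polar coordinates, where x = r cos(θ), y = r sin(θ), and dA = r dr dθ.

Under the substitution, the integrand becomes 16/(r^2 + 1), so

    ∬_D (16/(x^2 + y^2 + 1)) dA = ∫_{0}^{2π} ∫_{4}^{5} (16/(r^2 + 1)) · r dr dθ.

Inner integral (in r): ∫_{4}^{5} (16/(r^2 + 1)) · r dr = log(208827064576/6975757441).

Outer integral (in θ): ∫_{0}^{2π} (log(208827064576/6975757441)) dθ = log((208827064576/6975757441)^(2π)).

Therefore ∬_D (16/(x^2 + y^2 + 1)) dA = log((208827064576/6975757441)^(2π)).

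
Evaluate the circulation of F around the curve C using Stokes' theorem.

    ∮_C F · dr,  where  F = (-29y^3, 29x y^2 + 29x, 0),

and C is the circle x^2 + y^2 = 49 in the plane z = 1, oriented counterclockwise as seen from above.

Let S be the flat disk x^2 + y^2 ≤ 49 in the plane z = 1, with upward unit normal n̂ = ẑ. By Stokes' theorem,

    ∮_C F · dr = ∬_S (∇ × F) · n̂ dS = ∬_D (curl F)_z dA,

where D is the disk x^2 + y^2 ≤ 49.

Compute the curl of F = (-29y^3, 29x y^2 + 29x, 0):
    (∇ × F)_x = ∂F_z/∂y - ∂F_y/∂z = 0,
    (∇ × F)_y = ∂F_x/∂z - ∂F_z/∂x = 0,
    (∇ × F)_z = ∂F_y/∂x - ∂F_x/∂y = 116y^2 + 29.

On z = 1, (curl F)_z = 116y^2 + 29.

Convert to polar (x = r cos θ, y = r sin θ, dA = r dr dθ); the integrand becomes 116r^2sin(θ)^2 + 29, so

    ∬_D (curl F)_z dA = ∫_0^{2π} ∫_0^{7} (116r^2sin(θ)^2 + 29) · r dr dθ.

Inner (r from 0 to 7): 69629sin(θ)^2 + 1421/2.
Outer (θ from 0 to 2π): 71050π.

Therefore ∮_C F · dr = 71050π.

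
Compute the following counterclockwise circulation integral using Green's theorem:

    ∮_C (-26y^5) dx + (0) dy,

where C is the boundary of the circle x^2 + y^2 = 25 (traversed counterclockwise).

Green's theorem converts the closed line integral into a double integral over the enclosed region D:

    ∮_C P dx + Q dy = ∬_D (∂Q/∂x - ∂P/∂y) dA.

Here P = -26y^5, Q = 0, so

    ∂Q/∂x = 0,    ∂P/∂y = -130y^4,
    ∂Q/∂x - ∂P/∂y = 130y^4.

D is the region x^2 + y^2 ≤ 25. Evaluating the double integral:

In polar coordinates (x = r cos θ, y = r sin θ, dA = r dr dθ) the integrand becomes 130r^4sin(θ)^4, so

    ∬_D (130y^4) dA = ∫_0^{2π} ∫_0^{5} (130r^4sin(θ)^4) · r dr dθ.

Inner (r from 0 to 5): 1015625sin(θ)^4/3.
Outer (θ from 0 to 2π): 1015625π/4.

Therefore ∮_C P dx + Q dy = 1015625π/4.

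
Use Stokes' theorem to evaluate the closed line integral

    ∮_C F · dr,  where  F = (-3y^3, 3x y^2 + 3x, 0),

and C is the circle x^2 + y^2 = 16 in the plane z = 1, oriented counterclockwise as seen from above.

Let S be the flat disk x^2 + y^2 ≤ 16 in the plane z = 1, with upward unit normal n̂ = ẑ. By Stokes' theorem,

    ∮_C F · dr = ∬_S (∇ × F) · n̂ dS = ∬_D (curl F)_z dA,

where D is the disk x^2 + y^2 ≤ 16.

Compute the curl of F = (-3y^3, 3x y^2 + 3x, 0):
    (∇ × F)_x = ∂F_z/∂y - ∂F_y/∂z = 0,
    (∇ × F)_y = ∂F_x/∂z - ∂F_z/∂x = 0,
    (∇ × F)_z = ∂F_y/∂x - ∂F_x/∂y = 12y^2 + 3.

On z = 1, (curl F)_z = 12y^2 + 3.

Convert to polar (x = r cos θ, y = r sin θ, dA = r dr dθ); the integrand becomes 12r^2sin(θ)^2 + 3, so

    ∬_D (curl F)_z dA = ∫_0^{2π} ∫_0^{4} (12r^2sin(θ)^2 + 3) · r dr dθ.

Inner (r from 0 to 4): 768sin(θ)^2 + 24.
Outer (θ from 0 to 2π): 816π.

Therefore ∮_C F · dr = 816π.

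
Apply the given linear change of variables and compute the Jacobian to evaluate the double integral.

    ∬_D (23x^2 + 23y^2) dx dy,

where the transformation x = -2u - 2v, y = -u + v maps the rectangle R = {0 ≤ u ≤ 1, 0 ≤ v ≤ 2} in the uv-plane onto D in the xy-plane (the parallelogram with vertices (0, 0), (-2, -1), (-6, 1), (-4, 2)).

Compute the Jacobian determinant of (x, y) with respect to (u, v):

    ∂(x,y)/∂(u,v) = | -2  -2 | = (-2)(1) - (-2)(-1) = -4.
                   | -1  1 |

Its absolute value is |J| = 4 (the area scaling factor).

Substituting x = -2u - 2v, y = -u + v into the integrand,

    23x^2 + 23y^2 → 115u^2 + 138u v + 115v^2,

so the integral becomes

    ∬_R (115u^2 + 138u v + 115v^2) · |J| du dv = ∫_0^1 ∫_0^2 (460u^2 + 552u v + 460v^2) dv du.

Inner (v): 920u^2 + 1104u + 3680/3.
Outer (u): 6256/3.

Therefore ∬_D (23x^2 + 23y^2) dx dy = 6256/3.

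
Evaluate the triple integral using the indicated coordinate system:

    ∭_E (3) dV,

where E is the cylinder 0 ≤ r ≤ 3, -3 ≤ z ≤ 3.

In cylindrical coordinates, x = r cos(θ), y = r sin(θ), z = z, and dV = r dr dθ dz.

The integrand becomes 3, so

    ∭_E (3) dV = ∫_{0}^{2π} ∫_{0}^{3} ∫_{-3}^{3} (3) · r dz dr dθ.

Inner (z): 18r.
Middle (r from 0 to 3): 81.
Outer (θ): 162π.

Therefore the triple integral equals 162π.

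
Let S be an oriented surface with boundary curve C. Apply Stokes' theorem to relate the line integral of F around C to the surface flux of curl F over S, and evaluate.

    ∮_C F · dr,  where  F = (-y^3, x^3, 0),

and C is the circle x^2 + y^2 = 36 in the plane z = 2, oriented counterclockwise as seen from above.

Let S be the flat disk x^2 + y^2 ≤ 36 in the plane z = 2, with upward unit normal n̂ = ẑ. By Stokes' theorem,

    ∮_C F · dr = ∬_S (∇ × F) · n̂ dS = ∬_D (curl F)_z dA,

where D is the disk x^2 + y^2 ≤ 36.

Compute the curl of F = (-y^3, x^3, 0):
    (∇ × F)_x = ∂F_z/∂y - ∂F_y/∂z = 0,
    (∇ × F)_y = ∂F_x/∂z - ∂F_z/∂x = 0,
    (∇ × F)_z = ∂F_y/∂x - ∂F_x/∂y = 3x^2 + 3y^2.

On z = 2, (curl F)_z = 3x^2 + 3y^2.

Convert to polar (x = r cos θ, y = r sin θ, dA = r dr dθ); the integrand becomes 3r^2, so

    ∬_D (curl F)_z dA = ∫_0^{2π} ∫_0^{6} (3r^2) · r dr dθ.

Inner (r from 0 to 6): 972.
Outer (θ from 0 to 2π): 1944π.

Therefore ∮_C F · dr = 1944π.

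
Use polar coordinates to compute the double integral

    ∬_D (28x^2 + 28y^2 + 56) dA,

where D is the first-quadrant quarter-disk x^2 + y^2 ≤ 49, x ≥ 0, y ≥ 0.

The region D is 0 ≤ r ≤ 7, 0 ≤ θ ≤ π/2 in polar coordinates, where x = r cos(θ), y = r sin(θ), and dA = r dr dθ.

Under the substitution, the integrand becomes 28r^2 + 56, so

    ∬_D (28x^2 + 28y^2 + 56) dA = ∫_{0}^{π/2} ∫_{0}^{7} (28r^2 + 56) · r dr dθ.

Inner integral (in r): ∫_{0}^{7} (28r^2 + 56) · r dr = 18179.

Outer integral (in θ): ∫_{0}^{π/2} (18179) dθ = 18179π/2.

Therefore ∬_D (28x^2 + 28y^2 + 56) dA = 18179π/2.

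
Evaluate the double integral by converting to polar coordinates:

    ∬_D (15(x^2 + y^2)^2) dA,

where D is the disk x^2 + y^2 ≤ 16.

The region D is 0 ≤ r ≤ 4, 0 ≤ θ ≤ 2π in polar coordinates, where x = r cos(θ), y = r sin(θ), and dA = r dr dθ.

Under the substitution, the integrand becomes 15r^4, so

    ∬_D (15(x^2 + y^2)^2) dA = ∫_{0}^{2π} ∫_{0}^{4} (15r^4) · r dr dθ.

Inner integral (in r): ∫_{0}^{4} (15r^4) · r dr = 10240.

Outer integral (in θ): ∫_{0}^{2π} (10240) dθ = 20480π.

Therefore ∬_D (15(x^2 + y^2)^2) dA = 20480π.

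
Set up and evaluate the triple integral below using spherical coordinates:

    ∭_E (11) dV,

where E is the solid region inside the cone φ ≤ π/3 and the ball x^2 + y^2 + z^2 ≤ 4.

In spherical coordinates, x = ρ sin(φ) cos(θ), y = ρ sin(φ) sin(θ), z = ρ cos(φ), and dV = ρ^2 sin(φ) dρ dφ dθ.

The integrand becomes 11, so

    ∭_E (11) dV = ∫_{0}^{2π} ∫_{0}^{π/3} ∫_{0}^{2} (11) · ρ^2 sin(φ) dρ dφ dθ.

Inner (ρ): 88sin(φ)/3.
Middle (φ): 44/3.
Outer (θ): 88π/3.

Therefore the triple integral equals 88π/3.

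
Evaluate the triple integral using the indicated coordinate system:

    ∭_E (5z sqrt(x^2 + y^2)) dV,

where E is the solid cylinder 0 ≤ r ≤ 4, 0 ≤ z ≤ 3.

In cylindrical coordinates, x = r cos(θ), y = r sin(θ), z = z, and dV = r dr dθ dz.

The integrand becomes 5r z, so

    ∭_E (5z sqrt(x^2 + y^2)) dV = ∫_{0}^{2π} ∫_{0}^{4} ∫_{0}^{3} (5r z) · r dz dr dθ.

Inner (z): 45r^2/2.
Middle (r from 0 to 4): 480.
Outer (θ): 960π.

Therefore the triple integral equals 960π.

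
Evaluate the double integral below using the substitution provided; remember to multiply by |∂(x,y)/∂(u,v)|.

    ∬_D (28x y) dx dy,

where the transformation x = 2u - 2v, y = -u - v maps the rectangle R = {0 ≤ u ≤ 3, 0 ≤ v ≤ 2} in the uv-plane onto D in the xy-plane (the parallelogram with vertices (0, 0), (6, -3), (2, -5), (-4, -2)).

Compute the Jacobian determinant of (x, y) with respect to (u, v):

    ∂(x,y)/∂(u,v) = | 2  -2 | = (2)(-1) - (-2)(-1) = -4.
                   | -1  -1 |

Its absolute value is |J| = 4 (the area scaling factor).

Substituting x = 2u - 2v, y = -u - v into the integrand,

    28x y → -56u^2 + 56v^2,

so the integral becomes

    ∬_R (-56u^2 + 56v^2) · |J| du dv = ∫_0^3 ∫_0^2 (-224u^2 + 224v^2) dv du.

Inner (v): 1792/3 - 448u^2.
Outer (u): -2240.

Therefore ∬_D (28x y) dx dy = -2240.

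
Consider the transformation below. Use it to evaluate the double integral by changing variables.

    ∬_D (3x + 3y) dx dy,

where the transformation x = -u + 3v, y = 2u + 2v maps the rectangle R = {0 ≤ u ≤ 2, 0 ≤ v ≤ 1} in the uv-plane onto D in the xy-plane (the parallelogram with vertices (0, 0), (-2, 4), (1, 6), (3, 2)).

Compute the Jacobian determinant of (x, y) with respect to (u, v):

    ∂(x,y)/∂(u,v) = | -1  3 | = (-1)(2) - (3)(2) = -8.
                   | 2  2 |

Its absolute value is |J| = 8 (the area scaling factor).

Substituting x = -u + 3v, y = 2u + 2v into the integrand,

    3x + 3y → 3u + 15v,

so the integral becomes

    ∬_R (3u + 15v) · |J| du dv = ∫_0^2 ∫_0^1 (24u + 120v) dv du.

Inner (v): 24u + 60.
Outer (u): 168.

Therefore ∬_D (3x + 3y) dx dy = 168.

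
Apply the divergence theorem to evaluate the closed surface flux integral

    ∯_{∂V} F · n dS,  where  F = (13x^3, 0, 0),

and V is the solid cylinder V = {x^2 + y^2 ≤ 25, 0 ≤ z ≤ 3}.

By the divergence theorem,

    ∯_{∂V} F · n dS = ∭_V (∇ · F) dV.

Compute the divergence:
    ∇ · F = ∂F_x/∂x + ∂F_y/∂y + ∂F_z/∂z = 39x^2 + 0 + 0 = 39x^2.

In cylindrical coordinates, x = r cos(θ), y = r sin(θ), z = z, dV = r dr dθ dz, with 0 ≤ r ≤ 5, 0 ≤ θ ≤ 2π, 0 ≤ z ≤ 3.

The integrand, after substitution and multiplying by the volume element, becomes (39r^2cos(θ)^2) · r, so

    ∭_V (∇·F) dV = ∫_0^{2π} ∫_0^{5} ∫_0^{3} (39r^2cos(θ)^2) · r dz dr dθ.

Inner (z from 0 to 3): 117r^3cos(θ)^2.
Middle (r from 0 to 5): 73125cos(θ)^2/4.
Outer (θ from 0 to 2π): 73125π/4.

Therefore ∯_{∂V} F · n dS = 73125π/4.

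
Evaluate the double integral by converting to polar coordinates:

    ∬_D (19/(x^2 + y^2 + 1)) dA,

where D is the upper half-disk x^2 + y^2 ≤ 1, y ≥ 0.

The region D is 0 ≤ r ≤ 1, 0 ≤ θ ≤ π in polar coordinates, where x = r cos(θ), y = r sin(θ), and dA = r dr dθ.

Under the substitution, the integrand becomes 19/(r^2 + 1), so

    ∬_D (19/(x^2 + y^2 + 1)) dA = ∫_{0}^{π} ∫_{0}^{1} (19/(r^2 + 1)) · r dr dθ.

Inner integral (in r): ∫_{0}^{1} (19/(r^2 + 1)) · r dr = 19log(2)/2.

Outer integral (in θ): ∫_{0}^{π} (19log(2)/2) dθ = 19π log(2)/2.

Therefore ∬_D (19/(x^2 + y^2 + 1)) dA = 19π log(2)/2.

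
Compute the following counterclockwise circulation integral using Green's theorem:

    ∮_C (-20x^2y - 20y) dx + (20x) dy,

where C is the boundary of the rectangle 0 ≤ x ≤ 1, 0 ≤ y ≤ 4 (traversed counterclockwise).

Green's theorem converts the closed line integral into a double integral over the enclosed region D:

    ∮_C P dx + Q dy = ∬_D (∂Q/∂x - ∂P/∂y) dA.

Here P = -20x^2y - 20y, Q = 20x, so

    ∂Q/∂x = 20,    ∂P/∂y = -20x^2 - 20,
    ∂Q/∂x - ∂P/∂y = 20x^2 + 40.

D is the region 0 ≤ x ≤ 1, 0 ≤ y ≤ 4. Evaluating the double integral:

    ∬_D (20x^2 + 40) dA = ∫_0^{1} ∫_0^{4} (20x^2 + 40) dy dx.

Inner (y from 0 to 4): 80x^2 + 160.
Outer (x from 0 to 1): 560/3.

Therefore ∮_C P dx + Q dy = 560/3.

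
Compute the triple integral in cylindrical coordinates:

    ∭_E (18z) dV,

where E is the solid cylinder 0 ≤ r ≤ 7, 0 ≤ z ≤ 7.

In cylindrical coordinates, x = r cos(θ), y = r sin(θ), z = z, and dV = r dr dθ dz.

The integrand becomes 18z, so

    ∭_E (18z) dV = ∫_{0}^{2π} ∫_{0}^{7} ∫_{0}^{7} (18z) · r dz dr dθ.

Inner (z): 441r.
Middle (r from 0 to 7): 21609/2.
Outer (θ): 21609π.

Therefore the triple integral equals 21609π.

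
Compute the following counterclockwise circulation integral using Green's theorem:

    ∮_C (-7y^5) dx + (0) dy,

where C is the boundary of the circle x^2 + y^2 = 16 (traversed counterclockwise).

Green's theorem converts the closed line integral into a double integral over the enclosed region D:

    ∮_C P dx + Q dy = ∬_D (∂Q/∂x - ∂P/∂y) dA.

Here P = -7y^5, Q = 0, so

    ∂Q/∂x = 0,    ∂P/∂y = -35y^4,
    ∂Q/∂x - ∂P/∂y = 35y^4.

D is the region x^2 + y^2 ≤ 16. Evaluating the double integral:

In polar coordinates (x = r cos θ, y = r sin θ, dA = r dr dθ) the integrand becomes 35r^4sin(θ)^4, so

    ∬_D (35y^4) dA = ∫_0^{2π} ∫_0^{4} (35r^4sin(θ)^4) · r dr dθ.

Inner (r from 0 to 4): 71680sin(θ)^4/3.
Outer (θ from 0 to 2π): 17920π.

Therefore ∮_C P dx + Q dy = 17920π.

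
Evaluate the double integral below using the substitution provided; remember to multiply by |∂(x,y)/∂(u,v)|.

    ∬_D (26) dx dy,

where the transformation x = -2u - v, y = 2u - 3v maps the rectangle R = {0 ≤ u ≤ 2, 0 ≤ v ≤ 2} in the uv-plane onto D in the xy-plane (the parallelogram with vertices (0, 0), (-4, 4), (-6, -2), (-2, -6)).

Compute the Jacobian determinant of (x, y) with respect to (u, v):

    ∂(x,y)/∂(u,v) = | -2  -1 | = (-2)(-3) - (-1)(2) = 8.
                   | 2  -3 |

Its absolute value is |J| = 8 (the area scaling factor).

Substituting x = -2u - v, y = 2u - 3v into the integrand,

    26 → 26,

so the integral becomes

    ∬_R (26) · |J| du dv = ∫_0^2 ∫_0^2 (208) dv du.

Inner (v): 416.
Outer (u): 832.

Therefore ∬_D (26) dx dy = 832.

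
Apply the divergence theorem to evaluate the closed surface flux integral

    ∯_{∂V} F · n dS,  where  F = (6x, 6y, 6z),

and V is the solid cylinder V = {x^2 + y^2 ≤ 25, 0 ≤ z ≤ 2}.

By the divergence theorem,

    ∯_{∂V} F · n dS = ∭_V (∇ · F) dV.

Compute the divergence:
    ∇ · F = ∂F_x/∂x + ∂F_y/∂y + ∂F_z/∂z = 6 + 6 + 6 = 18.

In cylindrical coordinates, x = r cos(θ), y = r sin(θ), z = z, dV = r dr dθ dz, with 0 ≤ r ≤ 5, 0 ≤ θ ≤ 2π, 0 ≤ z ≤ 2.

The integrand, after substitution and multiplying by the volume element, becomes (18) · r, so

    ∭_V (∇·F) dV = ∫_0^{2π} ∫_0^{5} ∫_0^{2} (18) · r dz dr dθ.

Inner (z from 0 to 2): 36r.
Middle (r from 0 to 5): 450.
Outer (θ from 0 to 2π): 900π.

Therefore ∯_{∂V} F · n dS = 900π.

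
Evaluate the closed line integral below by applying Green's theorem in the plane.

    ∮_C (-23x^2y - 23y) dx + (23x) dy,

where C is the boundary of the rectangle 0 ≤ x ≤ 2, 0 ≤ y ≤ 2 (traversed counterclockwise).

Green's theorem converts the closed line integral into a double integral over the enclosed region D:

    ∮_C P dx + Q dy = ∬_D (∂Q/∂x - ∂P/∂y) dA.

Here P = -23x^2y - 23y, Q = 23x, so

    ∂Q/∂x = 23,    ∂P/∂y = -23x^2 - 23,
    ∂Q/∂x - ∂P/∂y = 23x^2 + 46.

D is the region 0 ≤ x ≤ 2, 0 ≤ y ≤ 2. Evaluating the double integral:

    ∬_D (23x^2 + 46) dA = ∫_0^{2} ∫_0^{2} (23x^2 + 46) dy dx.

Inner (y from 0 to 2): 46x^2 + 92.
Outer (x from 0 to 2): 920/3.

Therefore ∮_C P dx + Q dy = 920/3.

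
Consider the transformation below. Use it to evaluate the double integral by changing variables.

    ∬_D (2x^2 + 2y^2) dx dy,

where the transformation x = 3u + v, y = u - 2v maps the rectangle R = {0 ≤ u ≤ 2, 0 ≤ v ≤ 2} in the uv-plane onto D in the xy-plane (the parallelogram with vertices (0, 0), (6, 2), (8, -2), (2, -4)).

Compute the Jacobian determinant of (x, y) with respect to (u, v):

    ∂(x,y)/∂(u,v) = | 3  1 | = (3)(-2) - (1)(1) = -7.
                   | 1  -2 |

Its absolute value is |J| = 7 (the area scaling factor).

Substituting x = 3u + v, y = u - 2v into the integrand,

    2x^2 + 2y^2 → 20u^2 + 4u v + 10v^2,

so the integral becomes

    ∬_R (20u^2 + 4u v + 10v^2) · |J| du dv = ∫_0^2 ∫_0^2 (140u^2 + 28u v + 70v^2) dv du.

Inner (v): 280u^2 + 56u + 560/3.
Outer (u): 1232.

Therefore ∬_D (2x^2 + 2y^2) dx dy = 1232.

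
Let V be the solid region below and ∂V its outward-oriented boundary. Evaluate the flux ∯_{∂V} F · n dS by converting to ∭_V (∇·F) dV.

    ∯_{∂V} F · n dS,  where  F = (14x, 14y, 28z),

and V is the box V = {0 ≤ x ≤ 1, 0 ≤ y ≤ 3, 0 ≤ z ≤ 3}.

By the divergence theorem,

    ∯_{∂V} F · n dS = ∭_V (∇ · F) dV.

Compute the divergence:
    ∇ · F = ∂F_x/∂x + ∂F_y/∂y + ∂F_z/∂z = 14 + 14 + 28 = 56.

V is a rectangular box, so dV = dx dy dz with 0 ≤ x ≤ 1, 0 ≤ y ≤ 3, 0 ≤ z ≤ 3.

Integrate (56) over V as an iterated integral:

    ∭_V (∇·F) dV = ∫_0^{1} ∫_0^{3} ∫_0^{3} (56) dz dy dx.

Inner (z from 0 to 3): 168.
Middle (y from 0 to 3): 504.
Outer (x from 0 to 1): 504.

Therefore ∯_{∂V} F · n dS = 504.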